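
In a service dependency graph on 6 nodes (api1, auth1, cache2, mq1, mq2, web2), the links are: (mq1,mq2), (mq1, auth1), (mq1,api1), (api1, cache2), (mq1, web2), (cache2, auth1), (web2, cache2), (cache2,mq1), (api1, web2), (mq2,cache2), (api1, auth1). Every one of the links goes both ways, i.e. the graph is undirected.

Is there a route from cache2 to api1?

Explore from cache2.
Distance 1: reach api1, auth1, mq1, mq2, web2.
Found api1.

Yes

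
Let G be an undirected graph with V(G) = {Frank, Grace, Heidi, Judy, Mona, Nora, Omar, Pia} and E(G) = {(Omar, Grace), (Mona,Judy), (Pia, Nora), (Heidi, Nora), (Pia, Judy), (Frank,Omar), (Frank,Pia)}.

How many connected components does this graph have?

From Frank: component {Frank, Grace, Heidi, Judy, Mona, Nora, Omar, Pia}.
That's 1 component.

1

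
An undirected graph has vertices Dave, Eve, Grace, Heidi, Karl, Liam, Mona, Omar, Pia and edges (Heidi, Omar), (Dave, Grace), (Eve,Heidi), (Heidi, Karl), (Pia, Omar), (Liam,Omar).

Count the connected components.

From Dave: component {Dave, Grace}.
From Eve: component {Eve, Heidi, Karl, Liam, Omar, Pia}.
From Mona: component {Mona}.
That's 3 components.

3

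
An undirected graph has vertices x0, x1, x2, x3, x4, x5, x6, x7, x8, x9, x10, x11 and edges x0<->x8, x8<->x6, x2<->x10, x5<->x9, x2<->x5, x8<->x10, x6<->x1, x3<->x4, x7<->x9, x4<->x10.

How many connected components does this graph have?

2

From x0: component {x0, x1, x2, x3, x4, x5, x6, x7, x8, x9, x10}.
From x11: component {x11}.
That's 2 components.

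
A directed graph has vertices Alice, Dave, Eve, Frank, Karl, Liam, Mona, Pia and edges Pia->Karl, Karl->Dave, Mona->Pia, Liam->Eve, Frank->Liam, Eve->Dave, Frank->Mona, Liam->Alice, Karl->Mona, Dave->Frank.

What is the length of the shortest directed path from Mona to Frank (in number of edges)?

Distance 0: Mona.
Distance 1: Pia.
Distance 2: Karl.
Distance 3: Dave.
Distance 4: Frank — contains Frank.

4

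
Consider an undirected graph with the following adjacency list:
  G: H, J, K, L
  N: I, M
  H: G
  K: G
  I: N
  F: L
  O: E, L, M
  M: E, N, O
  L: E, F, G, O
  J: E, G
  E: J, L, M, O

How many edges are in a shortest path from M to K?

Distance 0: M.
Distance 1: E, N, O.
Distance 2: I, J, L.
Distance 3: F, G.
Distance 4: H, K — contains K.

4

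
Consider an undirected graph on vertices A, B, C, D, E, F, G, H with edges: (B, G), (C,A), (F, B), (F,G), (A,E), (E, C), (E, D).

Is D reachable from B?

No

Explore from B.
Distance 1: reach F, G.
The search is exhausted without reaching D; it lies in a different component.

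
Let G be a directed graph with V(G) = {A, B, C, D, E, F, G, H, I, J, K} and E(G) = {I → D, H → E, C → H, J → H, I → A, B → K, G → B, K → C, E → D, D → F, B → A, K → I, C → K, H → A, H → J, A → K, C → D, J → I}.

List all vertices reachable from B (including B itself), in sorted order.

A, B, C, D, E, F, H, I, J, K

Start at B.
Its neighbours: A, K.
Then their neighbours: C, I.
Then next layer: D, H.
Then next layer: E, F, J.
Nothing further is reachable.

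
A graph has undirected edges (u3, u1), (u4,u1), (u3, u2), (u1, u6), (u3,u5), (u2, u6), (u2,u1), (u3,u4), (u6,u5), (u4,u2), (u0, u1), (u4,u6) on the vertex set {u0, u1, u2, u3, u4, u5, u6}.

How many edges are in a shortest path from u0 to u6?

2

Distance 0: u0.
Distance 1: u1.
Distance 2: u2, u3, u4, u6 — contains u6.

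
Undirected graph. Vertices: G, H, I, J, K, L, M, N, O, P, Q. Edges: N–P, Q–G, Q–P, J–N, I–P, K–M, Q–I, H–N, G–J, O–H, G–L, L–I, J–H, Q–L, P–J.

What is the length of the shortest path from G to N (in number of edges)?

Distance 0: G.
Distance 1: J, L, Q.
Distance 2: H, I, N, P — contains N.

2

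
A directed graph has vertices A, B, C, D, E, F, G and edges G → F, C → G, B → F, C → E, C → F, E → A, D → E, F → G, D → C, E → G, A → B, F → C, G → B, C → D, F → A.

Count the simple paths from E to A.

E→A
E→G→B→F→A
E→G→F→A

3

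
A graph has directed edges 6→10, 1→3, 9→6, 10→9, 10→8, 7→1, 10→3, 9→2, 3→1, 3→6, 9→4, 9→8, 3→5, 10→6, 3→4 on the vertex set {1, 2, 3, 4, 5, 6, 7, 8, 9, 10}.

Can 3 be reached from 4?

4 has no outgoing edges, so nothing is reachable from it.

No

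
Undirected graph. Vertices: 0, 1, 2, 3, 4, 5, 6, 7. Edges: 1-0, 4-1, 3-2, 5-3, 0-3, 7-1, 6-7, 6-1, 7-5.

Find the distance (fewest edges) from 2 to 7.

3

Distance 0: 2.
Distance 1: 3.
Distance 2: 0, 5.
Distance 3: 1, 7 — contains 7.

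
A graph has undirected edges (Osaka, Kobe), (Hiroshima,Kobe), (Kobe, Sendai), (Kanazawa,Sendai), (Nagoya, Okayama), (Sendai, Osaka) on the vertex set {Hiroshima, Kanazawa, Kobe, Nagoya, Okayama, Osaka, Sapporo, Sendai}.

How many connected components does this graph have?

From Hiroshima: component {Hiroshima, Kanazawa, Kobe, Osaka, Sendai}.
From Nagoya: component {Nagoya, Okayama}.
From Sapporo: component {Sapporo}.
That's 3 components.

3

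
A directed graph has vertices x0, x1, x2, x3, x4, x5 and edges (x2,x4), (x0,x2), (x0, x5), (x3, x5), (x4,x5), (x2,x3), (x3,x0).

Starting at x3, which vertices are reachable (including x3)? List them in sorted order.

Start at x3.
Its neighbours: x0, x5.
Then their neighbours: x2.
Then next layer: x4.
Nothing further is reachable.

x0, x2, x3, x4, x5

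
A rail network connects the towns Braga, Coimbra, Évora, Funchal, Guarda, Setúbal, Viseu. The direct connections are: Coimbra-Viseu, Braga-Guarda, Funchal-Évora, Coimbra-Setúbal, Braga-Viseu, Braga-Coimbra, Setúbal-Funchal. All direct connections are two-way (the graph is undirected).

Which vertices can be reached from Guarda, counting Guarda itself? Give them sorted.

Start at Guarda.
Its neighbours: Braga.
Then their neighbours: Coimbra, Viseu.
Then next layer: Setúbal.
Then next layer: Funchal.
Then next layer: Évora.
Every vertex is now reached.

Braga, Coimbra, Évora, Funchal, Guarda, Setúbal, Viseu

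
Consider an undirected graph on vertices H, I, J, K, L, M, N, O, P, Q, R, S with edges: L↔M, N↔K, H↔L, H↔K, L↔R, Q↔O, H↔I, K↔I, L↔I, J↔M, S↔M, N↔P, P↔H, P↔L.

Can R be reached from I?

Explore from I.
Distance 1: reach H, K, L.
Distance 2: reach M, N, P, R.
Found R.

Yes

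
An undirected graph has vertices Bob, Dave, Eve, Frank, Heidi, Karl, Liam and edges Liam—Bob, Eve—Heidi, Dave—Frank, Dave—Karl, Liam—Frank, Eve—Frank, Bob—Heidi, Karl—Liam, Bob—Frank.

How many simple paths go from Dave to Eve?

Dave–Frank–Bob–Heidi–Eve
Dave–Frank–Eve
Dave–Frank–Liam–Bob–Heidi–Eve
Dave–Karl–Liam–Bob–Frank–Eve
Dave–Karl–Liam–Bob–Heidi–Eve
Dave–Karl–Liam–Frank–Bob–Heidi–Eve
Dave–Karl–Liam–Frank–Eve

7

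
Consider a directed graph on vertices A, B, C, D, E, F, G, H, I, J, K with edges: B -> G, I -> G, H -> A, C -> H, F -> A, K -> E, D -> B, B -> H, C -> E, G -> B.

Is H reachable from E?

No

E has no outgoing edges, so nothing is reachable from it.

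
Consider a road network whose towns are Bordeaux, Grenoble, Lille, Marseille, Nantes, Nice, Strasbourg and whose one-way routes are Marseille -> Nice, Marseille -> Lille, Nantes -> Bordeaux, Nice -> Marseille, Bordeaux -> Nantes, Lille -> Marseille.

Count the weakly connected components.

From Bordeaux: component {Bordeaux, Nantes}.
From Grenoble: component {Grenoble}.
From Lille: component {Lille, Marseille, Nice}.
From Strasbourg: component {Strasbourg}.
That's 4 components.

4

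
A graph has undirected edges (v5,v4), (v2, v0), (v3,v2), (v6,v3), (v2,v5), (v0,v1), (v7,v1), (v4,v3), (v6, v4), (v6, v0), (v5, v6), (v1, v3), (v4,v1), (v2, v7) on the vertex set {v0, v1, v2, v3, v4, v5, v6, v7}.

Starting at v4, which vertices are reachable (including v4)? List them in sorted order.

Start at v4.
Its neighbours: v1, v3, v5, v6.
Then their neighbours: v0, v2, v7.
Every vertex is now reached.

v0, v1, v2, v3, v4, v5, v6, v7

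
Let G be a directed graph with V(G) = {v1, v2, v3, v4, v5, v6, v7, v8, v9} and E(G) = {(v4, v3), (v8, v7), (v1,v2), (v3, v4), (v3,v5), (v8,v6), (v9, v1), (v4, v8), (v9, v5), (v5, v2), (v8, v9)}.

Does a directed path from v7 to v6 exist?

v7 has no outgoing edges, so nothing is reachable from it.

No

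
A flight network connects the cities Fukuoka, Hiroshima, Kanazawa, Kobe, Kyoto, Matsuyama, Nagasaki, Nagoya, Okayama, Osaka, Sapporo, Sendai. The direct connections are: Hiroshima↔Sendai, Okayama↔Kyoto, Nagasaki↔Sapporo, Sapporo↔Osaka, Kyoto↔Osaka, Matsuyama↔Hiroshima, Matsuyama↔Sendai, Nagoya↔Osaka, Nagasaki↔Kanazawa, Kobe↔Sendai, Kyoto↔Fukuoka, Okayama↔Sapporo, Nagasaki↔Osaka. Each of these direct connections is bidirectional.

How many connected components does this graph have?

From Fukuoka: component {Fukuoka, Kanazawa, Kyoto, Nagasaki, Nagoya, Okayama, Osaka, Sapporo}.
From Hiroshima: component {Hiroshima, Kobe, Matsuyama, Sendai}.
That's 2 components.

2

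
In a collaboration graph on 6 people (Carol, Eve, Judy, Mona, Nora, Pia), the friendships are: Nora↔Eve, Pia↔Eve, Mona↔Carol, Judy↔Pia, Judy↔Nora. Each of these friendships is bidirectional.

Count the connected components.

2

From Carol: component {Carol, Mona}.
From Eve: component {Eve, Judy, Nora, Pia}.
That's 2 components.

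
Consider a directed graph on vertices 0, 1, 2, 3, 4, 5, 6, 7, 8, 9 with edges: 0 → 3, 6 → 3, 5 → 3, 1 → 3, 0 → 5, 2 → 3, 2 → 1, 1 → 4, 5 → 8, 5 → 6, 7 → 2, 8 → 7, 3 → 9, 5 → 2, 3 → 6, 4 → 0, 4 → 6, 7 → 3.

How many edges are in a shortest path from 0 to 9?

2

Distance 0: 0.
Distance 1: 3, 5.
Distance 2: 2, 6, 8, 9 — contains 9.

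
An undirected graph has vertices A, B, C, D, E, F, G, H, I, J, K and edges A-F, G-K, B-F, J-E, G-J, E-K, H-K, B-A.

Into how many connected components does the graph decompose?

5

From A: component {A, B, F}.
From C: component {C}.
From D: component {D}.
From E: component {E, G, H, J, K}.
From I: component {I}.
That's 5 components.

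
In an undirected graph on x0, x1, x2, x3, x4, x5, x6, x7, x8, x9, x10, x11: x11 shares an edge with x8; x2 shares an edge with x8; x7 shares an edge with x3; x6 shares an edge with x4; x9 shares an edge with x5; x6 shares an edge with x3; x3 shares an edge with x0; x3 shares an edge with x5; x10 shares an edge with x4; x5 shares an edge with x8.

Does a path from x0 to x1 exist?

Explore from x0.
Distance 1: reach x3.
Distance 2: reach x5, x6, x7.
Distance 3: reach x4, x8, x9.
Distance 4: reach x2, x10, x11.
The search is exhausted without reaching x1; it lies in a different component.

No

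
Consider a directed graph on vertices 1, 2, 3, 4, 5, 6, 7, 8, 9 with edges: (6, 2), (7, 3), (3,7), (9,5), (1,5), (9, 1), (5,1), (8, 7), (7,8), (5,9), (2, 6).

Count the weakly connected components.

4

From 1: component {1, 5, 9}.
From 2: component {2, 6}.
From 3: component {3, 7, 8}.
From 4: component {4}.
That's 4 components.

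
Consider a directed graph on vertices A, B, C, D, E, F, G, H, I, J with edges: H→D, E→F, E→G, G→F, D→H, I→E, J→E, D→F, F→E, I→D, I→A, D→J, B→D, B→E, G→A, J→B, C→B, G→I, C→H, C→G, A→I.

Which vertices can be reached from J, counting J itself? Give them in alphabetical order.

Start at J.
Its neighbours: B, E.
Then their neighbours: D, F, G.
Then next layer: A, H, I.
Nothing further is reachable.

A, B, D, E, F, G, H, I, J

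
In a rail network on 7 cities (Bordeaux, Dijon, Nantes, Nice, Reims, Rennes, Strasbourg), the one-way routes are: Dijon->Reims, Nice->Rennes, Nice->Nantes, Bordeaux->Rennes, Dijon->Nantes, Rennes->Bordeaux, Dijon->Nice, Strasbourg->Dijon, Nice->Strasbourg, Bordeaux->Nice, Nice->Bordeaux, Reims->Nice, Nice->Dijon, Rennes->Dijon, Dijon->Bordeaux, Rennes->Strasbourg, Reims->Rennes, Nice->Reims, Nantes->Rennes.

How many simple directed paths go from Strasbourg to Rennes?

Strasbourg→Dijon→Bordeaux→Nice→Nantes→Rennes
Strasbourg→Dijon→Bordeaux→Nice→Reims→Rennes
Strasbourg→Dijon→Bordeaux→Nice→Rennes
Strasbourg→Dijon→Bordeaux→Rennes
Strasbourg→Dijon→Nantes→Rennes
Strasbourg→Dijon→Nice→Bordeaux→Rennes
Strasbourg→Dijon→Nice→Nantes→Rennes
Strasbourg→Dijon→Nice→Reims→Rennes
Strasbourg→Dijon→Nice→Rennes
Strasbourg→Dijon→Reims→Nice→Bordeaux→Rennes
Strasbourg→Dijon→Reims→Nice→Nantes→Rennes
Strasbourg→Dijon→Reims→Nice→Rennes
Strasbourg→Dijon→Reims→Rennes

13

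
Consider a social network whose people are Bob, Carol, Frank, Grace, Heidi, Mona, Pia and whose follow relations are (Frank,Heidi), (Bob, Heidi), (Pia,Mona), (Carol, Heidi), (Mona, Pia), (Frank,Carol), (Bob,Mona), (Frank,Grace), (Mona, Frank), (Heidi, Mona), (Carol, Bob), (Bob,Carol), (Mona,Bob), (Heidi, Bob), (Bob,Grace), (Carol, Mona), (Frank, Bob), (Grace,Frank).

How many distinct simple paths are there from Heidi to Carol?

Heidi→Bob→Carol
Heidi→Bob→Grace→Frank→Carol
Heidi→Bob→Mona→Frank→Carol
Heidi→Mona→Bob→Carol
Heidi→Mona→Bob→Grace→Frank→Carol
Heidi→Mona→Frank→Bob→Carol
Heidi→Mona→Frank→Carol

7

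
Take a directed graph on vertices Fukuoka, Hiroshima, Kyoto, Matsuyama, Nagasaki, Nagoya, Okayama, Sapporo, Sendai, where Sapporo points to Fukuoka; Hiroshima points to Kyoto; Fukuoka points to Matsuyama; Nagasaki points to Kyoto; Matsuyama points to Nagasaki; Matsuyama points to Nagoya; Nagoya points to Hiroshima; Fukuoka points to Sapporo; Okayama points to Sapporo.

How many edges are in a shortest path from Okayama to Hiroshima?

5

Distance 0: Okayama.
Distance 1: Sapporo.
Distance 2: Fukuoka.
Distance 3: Matsuyama.
Distance 4: Nagasaki, Nagoya.
Distance 5: Hiroshima, Kyoto — contains Hiroshima.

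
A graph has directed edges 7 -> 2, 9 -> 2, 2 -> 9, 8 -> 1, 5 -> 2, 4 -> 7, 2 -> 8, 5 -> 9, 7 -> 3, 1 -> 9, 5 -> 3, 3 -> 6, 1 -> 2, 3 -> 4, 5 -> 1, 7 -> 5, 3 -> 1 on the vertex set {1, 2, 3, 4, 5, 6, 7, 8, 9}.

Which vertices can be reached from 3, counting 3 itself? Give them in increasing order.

Start at 3.
Its neighbours: 1, 4, 6.
Then their neighbours: 2, 7, 9.
Then next layer: 5, 8.
Every vertex is now reached.

1, 2, 3, 4, 5, 6, 7, 8, 9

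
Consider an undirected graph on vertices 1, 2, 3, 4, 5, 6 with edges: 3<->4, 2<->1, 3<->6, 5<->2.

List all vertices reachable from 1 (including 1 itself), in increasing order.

1, 2, 5

Start at 1.
Its neighbours: 2.
Then their neighbours: 5.
Nothing further is reachable.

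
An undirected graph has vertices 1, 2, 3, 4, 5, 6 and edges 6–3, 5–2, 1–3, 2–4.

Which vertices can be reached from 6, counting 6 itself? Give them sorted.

Start at 6.
Its neighbours: 3.
Then their neighbours: 1.
Nothing further is reachable.

1, 3, 6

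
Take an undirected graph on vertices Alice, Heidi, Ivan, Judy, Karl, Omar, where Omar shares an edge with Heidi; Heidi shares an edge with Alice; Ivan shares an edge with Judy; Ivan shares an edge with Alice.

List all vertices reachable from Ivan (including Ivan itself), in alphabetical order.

Alice, Heidi, Ivan, Judy, Omar

Start at Ivan.
Its neighbours: Alice, Judy.
Then their neighbours: Heidi.
Then next layer: Omar.
Nothing further is reachable.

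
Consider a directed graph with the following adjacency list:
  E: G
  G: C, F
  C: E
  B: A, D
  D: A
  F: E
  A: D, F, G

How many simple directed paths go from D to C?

2

D→A→F→E→G→C
D→A→G→C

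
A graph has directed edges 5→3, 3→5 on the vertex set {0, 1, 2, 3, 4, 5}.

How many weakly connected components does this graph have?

From 0: component {0}.
From 1: component {1}.
From 2: component {2}.
From 3: component {3, 5}.
From 4: component {4}.
That's 5 components.

5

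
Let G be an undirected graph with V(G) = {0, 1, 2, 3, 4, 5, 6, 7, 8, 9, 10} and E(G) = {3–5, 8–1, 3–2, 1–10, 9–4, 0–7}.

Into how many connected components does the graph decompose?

From 0: component {0, 7}.
From 1: component {1, 8, 10}.
From 2: component {2, 3, 5}.
From 4: component {4, 9}.
From 6: component {6}.
That's 5 components.

5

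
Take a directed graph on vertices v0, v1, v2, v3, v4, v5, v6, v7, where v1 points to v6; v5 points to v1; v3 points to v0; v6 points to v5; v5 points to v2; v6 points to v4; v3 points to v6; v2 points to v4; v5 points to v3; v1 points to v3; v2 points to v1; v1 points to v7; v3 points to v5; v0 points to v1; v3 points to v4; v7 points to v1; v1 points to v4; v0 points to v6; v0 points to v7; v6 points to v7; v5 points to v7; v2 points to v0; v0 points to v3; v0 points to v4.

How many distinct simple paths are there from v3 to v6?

v3→v0→v1→v6
v3→v0→v6
v3→v0→v7→v1→v6
v3→v5→v1→v6
v3→v5→v2→v0→v1→v6
v3→v5→v2→v0→v6
v3→v5→v2→v0→v7→v1→v6
v3→v5→v2→v1→v6
v3→v5→v7→v1→v6
v3→v6

10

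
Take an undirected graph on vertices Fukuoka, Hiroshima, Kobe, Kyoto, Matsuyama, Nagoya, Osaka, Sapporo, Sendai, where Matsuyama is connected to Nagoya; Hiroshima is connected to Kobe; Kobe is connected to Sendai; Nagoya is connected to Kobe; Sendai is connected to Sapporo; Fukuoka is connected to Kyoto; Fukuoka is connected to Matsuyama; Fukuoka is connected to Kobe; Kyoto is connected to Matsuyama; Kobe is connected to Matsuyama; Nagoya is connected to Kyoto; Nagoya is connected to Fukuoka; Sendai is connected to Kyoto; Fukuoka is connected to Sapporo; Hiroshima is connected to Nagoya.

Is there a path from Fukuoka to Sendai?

Yes

Explore from Fukuoka.
Distance 1: reach Kobe, Kyoto, Matsuyama, Nagoya, Sapporo.
Distance 2: reach Hiroshima, Sendai.
Found Sendai.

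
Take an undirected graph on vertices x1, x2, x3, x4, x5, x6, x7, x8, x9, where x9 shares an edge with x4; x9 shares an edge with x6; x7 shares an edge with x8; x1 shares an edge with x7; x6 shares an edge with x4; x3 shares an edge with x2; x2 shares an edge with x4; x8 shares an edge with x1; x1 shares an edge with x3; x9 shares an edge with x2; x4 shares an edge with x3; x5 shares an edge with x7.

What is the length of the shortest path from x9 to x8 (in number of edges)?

Distance 0: x9.
Distance 1: x2, x4, x6.
Distance 2: x3.
Distance 3: x1.
Distance 4: x7, x8 — contains x8.

4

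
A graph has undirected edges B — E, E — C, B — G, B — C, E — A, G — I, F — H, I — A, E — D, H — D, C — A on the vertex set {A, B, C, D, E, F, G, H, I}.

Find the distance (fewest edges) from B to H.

Distance 0: B.
Distance 1: C, E, G.
Distance 2: A, D, I.
Distance 3: H — contains H.

3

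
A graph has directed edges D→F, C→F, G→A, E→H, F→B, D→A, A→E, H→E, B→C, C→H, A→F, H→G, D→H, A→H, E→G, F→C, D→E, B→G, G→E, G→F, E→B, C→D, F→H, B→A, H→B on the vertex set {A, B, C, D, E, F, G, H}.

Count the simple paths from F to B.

21

F→B
F→C→D→A→E→B
F→C→D→A→E→H→B
F→C→D→A→H→B
F→C→D→A→H→E→B
F→C→D→A→H→G→E→B
F→C→D→E→B
F→C→D→E→G→A→H→B
... and 13 more.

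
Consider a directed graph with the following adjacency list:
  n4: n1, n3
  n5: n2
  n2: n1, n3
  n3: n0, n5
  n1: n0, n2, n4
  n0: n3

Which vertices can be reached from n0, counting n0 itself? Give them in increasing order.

n0, n1, n2, n3, n4, n5

Start at n0.
Its neighbours: n3.
Then their neighbours: n5.
Then next layer: n2.
Then next layer: n1.
Then next layer: n4.
Every vertex is now reached.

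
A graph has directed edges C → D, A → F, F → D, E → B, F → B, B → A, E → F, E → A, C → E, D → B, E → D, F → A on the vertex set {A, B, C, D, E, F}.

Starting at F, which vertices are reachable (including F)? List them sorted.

Start at F.
Its neighbours: A, B, D.
Nothing further is reachable.

A, B, D, F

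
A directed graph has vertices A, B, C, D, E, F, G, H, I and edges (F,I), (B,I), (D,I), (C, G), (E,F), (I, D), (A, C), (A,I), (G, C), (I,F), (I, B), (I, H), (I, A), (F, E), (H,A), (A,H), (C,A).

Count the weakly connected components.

1

From A: component {A, B, C, D, E, F, G, H, I}.
That's 1 component.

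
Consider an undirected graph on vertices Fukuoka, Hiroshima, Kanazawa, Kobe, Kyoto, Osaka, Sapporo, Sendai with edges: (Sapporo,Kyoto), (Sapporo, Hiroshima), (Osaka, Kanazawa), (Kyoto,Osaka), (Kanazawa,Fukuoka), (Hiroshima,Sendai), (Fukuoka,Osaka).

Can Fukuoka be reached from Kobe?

Kobe has no edges, so nothing is reachable from it.

No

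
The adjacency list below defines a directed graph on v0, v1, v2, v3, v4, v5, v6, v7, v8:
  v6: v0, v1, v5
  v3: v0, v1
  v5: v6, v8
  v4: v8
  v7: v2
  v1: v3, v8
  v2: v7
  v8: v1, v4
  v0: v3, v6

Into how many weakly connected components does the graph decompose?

From v0: component {v0, v1, v3, v4, v5, v6, v8}.
From v2: component {v2, v7}.
That's 2 components.

2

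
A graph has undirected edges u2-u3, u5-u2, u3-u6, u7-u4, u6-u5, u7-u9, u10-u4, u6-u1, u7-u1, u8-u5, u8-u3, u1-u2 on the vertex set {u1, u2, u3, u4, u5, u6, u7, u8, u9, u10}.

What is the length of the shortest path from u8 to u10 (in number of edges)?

6

Distance 0: u8.
Distance 1: u3, u5.
Distance 2: u2, u6.
Distance 3: u1.
Distance 4: u7.
Distance 5: u4, u9.
Distance 6: u10 — contains u10.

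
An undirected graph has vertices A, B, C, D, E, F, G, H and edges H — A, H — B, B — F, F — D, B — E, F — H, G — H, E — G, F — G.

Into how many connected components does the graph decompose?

2

From A: component {A, B, D, E, F, G, H}.
From C: component {C}.
That's 2 components.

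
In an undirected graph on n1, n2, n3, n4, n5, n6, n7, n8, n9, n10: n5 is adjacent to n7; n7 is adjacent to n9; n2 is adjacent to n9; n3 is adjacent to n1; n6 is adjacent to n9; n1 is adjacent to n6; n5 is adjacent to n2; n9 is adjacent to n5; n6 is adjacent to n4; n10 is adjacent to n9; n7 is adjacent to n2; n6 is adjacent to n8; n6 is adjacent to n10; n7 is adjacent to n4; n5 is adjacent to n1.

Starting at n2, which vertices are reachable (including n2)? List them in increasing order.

Start at n2.
Its neighbours: n5, n7, n9.
Then their neighbours: n1, n4, n6, n10.
Then next layer: n3, n8.
Every vertex is now reached.

n1, n2, n3, n4, n5, n6, n7, n8, n9, n10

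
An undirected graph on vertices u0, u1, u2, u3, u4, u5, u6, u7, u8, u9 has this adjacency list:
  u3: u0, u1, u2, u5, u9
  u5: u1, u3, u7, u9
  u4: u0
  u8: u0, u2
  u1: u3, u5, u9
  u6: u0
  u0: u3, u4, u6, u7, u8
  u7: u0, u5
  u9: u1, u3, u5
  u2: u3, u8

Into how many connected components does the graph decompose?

1

From u0: component {u0, u1, u2, u3, u4, u5, u6, u7, u8, u9}.
That's 1 component.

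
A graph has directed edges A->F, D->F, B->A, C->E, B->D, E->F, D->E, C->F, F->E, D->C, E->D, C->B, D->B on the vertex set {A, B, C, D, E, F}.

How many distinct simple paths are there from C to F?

C→B→A→F
C→B→D→E→F
C→B→D→F
C→E→D→B→A→F
C→E→D→F
C→E→F
C→F

7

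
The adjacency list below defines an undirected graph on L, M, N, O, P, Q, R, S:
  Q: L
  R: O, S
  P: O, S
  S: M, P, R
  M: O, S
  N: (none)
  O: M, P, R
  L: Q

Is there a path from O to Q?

Explore from O.
Distance 1: reach M, P, R.
Distance 2: reach S.
The search is exhausted without reaching Q; it lies in a different component.

No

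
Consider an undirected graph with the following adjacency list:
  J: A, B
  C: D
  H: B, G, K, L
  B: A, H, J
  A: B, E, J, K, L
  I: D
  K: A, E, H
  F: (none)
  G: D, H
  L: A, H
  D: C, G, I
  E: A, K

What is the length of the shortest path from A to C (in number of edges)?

5

Distance 0: A.
Distance 1: B, E, J, K, L.
Distance 2: H.
Distance 3: G.
Distance 4: D.
Distance 5: C, I — contains C.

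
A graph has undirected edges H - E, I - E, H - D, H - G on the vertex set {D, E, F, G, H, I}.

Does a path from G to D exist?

Yes

Explore from G.
Distance 1: reach H.
Distance 2: reach D, E.
Found D.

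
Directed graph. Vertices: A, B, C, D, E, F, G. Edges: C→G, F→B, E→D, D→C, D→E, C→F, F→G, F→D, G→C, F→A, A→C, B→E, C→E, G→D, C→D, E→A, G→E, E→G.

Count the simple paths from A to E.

A→C→D→E
A→C→E
A→C→F→B→E
A→C→F→D→E
A→C→F→G→D→E
A→C→F→G→E
A→C→G→D→E
A→C→G→E

8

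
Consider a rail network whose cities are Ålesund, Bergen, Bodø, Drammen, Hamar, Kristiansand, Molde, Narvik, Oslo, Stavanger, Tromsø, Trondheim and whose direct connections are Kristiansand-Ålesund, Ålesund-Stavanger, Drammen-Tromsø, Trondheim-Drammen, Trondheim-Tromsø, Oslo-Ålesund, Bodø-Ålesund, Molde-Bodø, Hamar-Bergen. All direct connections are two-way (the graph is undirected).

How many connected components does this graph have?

From Ålesund: component {Ålesund, Bodø, Kristiansand, Molde, Oslo, Stavanger}.
From Bergen: component {Bergen, Hamar}.
From Drammen: component {Drammen, Tromsø, Trondheim}.
From Narvik: component {Narvik}.
That's 4 components.

4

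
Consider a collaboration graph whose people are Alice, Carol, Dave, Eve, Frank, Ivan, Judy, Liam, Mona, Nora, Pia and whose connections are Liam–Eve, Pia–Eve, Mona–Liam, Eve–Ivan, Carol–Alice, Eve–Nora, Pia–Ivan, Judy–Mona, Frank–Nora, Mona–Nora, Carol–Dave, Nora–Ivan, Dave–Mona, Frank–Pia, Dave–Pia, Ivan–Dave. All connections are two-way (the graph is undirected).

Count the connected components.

1

From Alice: component {Alice, Carol, Dave, Eve, Frank, Ivan, Judy, Liam, Mona, Nora, Pia}.
That's 1 component.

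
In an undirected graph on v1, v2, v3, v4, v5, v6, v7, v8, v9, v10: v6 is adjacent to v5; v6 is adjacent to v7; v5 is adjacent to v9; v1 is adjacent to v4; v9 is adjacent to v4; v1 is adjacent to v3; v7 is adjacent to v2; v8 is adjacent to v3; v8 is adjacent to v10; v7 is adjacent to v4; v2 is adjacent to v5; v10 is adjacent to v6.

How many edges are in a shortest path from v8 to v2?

Distance 0: v8.
Distance 1: v3, v10.
Distance 2: v1, v6.
Distance 3: v4, v5, v7.
Distance 4: v2, v9 — contains v2.

4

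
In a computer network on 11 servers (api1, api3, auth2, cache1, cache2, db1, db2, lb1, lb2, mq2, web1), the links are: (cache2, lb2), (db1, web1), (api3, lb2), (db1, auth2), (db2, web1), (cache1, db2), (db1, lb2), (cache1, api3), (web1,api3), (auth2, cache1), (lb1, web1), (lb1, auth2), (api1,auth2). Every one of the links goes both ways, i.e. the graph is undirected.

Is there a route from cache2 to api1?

Explore from cache2.
Distance 1: reach lb2.
Distance 2: reach api3, db1.
Distance 3: reach auth2, cache1, web1.
Distance 4: reach api1, db2, lb1.
Found api1.

Yes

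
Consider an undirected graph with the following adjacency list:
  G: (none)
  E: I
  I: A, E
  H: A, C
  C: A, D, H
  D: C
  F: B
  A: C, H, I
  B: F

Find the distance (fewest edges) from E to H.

3

Distance 0: E.
Distance 1: I.
Distance 2: A.
Distance 3: C, H — contains H.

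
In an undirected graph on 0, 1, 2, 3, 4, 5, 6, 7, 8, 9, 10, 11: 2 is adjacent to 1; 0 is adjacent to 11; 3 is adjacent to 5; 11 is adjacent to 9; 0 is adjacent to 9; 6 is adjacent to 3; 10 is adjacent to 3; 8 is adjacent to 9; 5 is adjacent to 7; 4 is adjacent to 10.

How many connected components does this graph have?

From 0: component {0, 8, 9, 11}.
From 1: component {1, 2}.
From 3: component {3, 4, 5, 6, 7, 10}.
That's 3 components.

3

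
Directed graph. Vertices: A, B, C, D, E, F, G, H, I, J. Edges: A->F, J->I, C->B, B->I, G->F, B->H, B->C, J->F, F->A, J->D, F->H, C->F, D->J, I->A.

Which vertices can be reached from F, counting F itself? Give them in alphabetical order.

Start at F.
Its neighbours: A, H.
Nothing further is reachable.

A, F, H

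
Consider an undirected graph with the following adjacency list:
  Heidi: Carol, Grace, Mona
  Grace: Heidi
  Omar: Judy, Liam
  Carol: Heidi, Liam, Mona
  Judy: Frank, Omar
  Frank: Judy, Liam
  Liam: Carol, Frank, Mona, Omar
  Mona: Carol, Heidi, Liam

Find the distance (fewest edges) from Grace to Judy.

5

Distance 0: Grace.
Distance 1: Heidi.
Distance 2: Carol, Mona.
Distance 3: Liam.
Distance 4: Frank, Omar.
Distance 5: Judy — contains Judy.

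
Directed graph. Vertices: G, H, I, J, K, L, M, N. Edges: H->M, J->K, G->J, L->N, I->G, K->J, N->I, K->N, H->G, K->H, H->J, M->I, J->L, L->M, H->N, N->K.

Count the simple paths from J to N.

3

J→K→H→N
J→K→N
J→L→N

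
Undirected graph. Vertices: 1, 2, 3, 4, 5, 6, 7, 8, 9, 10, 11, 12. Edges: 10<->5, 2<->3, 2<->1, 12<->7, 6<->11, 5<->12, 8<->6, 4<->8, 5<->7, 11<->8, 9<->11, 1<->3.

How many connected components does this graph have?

From 1: component {1, 2, 3}.
From 4: component {4, 6, 8, 9, 11}.
From 5: component {5, 7, 10, 12}.
That's 3 components.

3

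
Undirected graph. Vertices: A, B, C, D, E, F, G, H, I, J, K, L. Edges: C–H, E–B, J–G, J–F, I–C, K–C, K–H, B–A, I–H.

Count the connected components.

From A: component {A, B, E}.
From C: component {C, H, I, K}.
From D: component {D}.
From F: component {F, G, J}.
From L: component {L}.
That's 5 components.

5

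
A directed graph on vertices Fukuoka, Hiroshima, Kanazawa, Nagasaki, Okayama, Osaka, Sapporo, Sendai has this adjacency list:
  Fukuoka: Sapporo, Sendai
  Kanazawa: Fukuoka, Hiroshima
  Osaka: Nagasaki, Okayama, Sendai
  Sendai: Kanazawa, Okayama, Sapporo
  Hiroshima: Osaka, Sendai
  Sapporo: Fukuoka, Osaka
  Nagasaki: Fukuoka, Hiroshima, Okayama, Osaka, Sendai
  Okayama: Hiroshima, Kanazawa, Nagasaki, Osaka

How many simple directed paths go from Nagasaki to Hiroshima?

Nagasaki→Fukuoka→Sapporo→Osaka→Okayama→Hiroshima
Nagasaki→Fukuoka→Sapporo→Osaka→Okayama→Kanazawa→Hiroshima
Nagasaki→Fukuoka→Sapporo→Osaka→Sendai→Kanazawa→Hiroshima
Nagasaki→Fukuoka→Sapporo→Osaka→Sendai→Okayama→Hiroshima
Nagasaki→Fukuoka→Sapporo→Osaka→Sendai→Okayama→Kanazawa→Hiroshima
Nagasaki→Fukuoka→Sendai→Kanazawa→Hiroshima
Nagasaki→Fukuoka→Sendai→Okayama→Hiroshima
Nagasaki→Fukuoka→Sendai→Okayama→Kanazawa→Hiroshima
... and 17 more.

25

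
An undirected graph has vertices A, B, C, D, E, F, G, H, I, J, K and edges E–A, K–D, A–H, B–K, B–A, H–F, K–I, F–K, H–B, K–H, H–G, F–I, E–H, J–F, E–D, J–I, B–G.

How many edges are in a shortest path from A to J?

Distance 0: A.
Distance 1: B, E, H.
Distance 2: D, F, G, K.
Distance 3: I, J — contains J.

3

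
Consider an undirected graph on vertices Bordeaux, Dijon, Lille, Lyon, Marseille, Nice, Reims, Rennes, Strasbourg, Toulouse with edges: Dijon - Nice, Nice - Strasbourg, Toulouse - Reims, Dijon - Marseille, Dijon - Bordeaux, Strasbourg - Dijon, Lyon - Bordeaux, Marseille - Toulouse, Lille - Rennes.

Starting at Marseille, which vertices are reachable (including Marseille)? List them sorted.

Start at Marseille.
Its neighbours: Dijon, Toulouse.
Then their neighbours: Bordeaux, Nice, Reims, Strasbourg.
Then next layer: Lyon.
Nothing further is reachable.

Bordeaux, Dijon, Lyon, Marseille, Nice, Reims, Strasbourg, Toulouse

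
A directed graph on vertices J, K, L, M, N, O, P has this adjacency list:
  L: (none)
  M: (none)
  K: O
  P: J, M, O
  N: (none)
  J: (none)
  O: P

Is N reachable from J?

No

J has no outgoing edges, so nothing is reachable from it.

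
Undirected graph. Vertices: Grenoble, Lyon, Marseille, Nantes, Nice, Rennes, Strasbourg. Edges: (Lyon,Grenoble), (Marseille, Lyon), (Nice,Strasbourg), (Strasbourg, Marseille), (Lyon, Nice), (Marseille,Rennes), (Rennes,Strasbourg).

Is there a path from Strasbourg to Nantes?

No

Explore from Strasbourg.
Distance 1: reach Marseille, Nice, Rennes.
Distance 2: reach Lyon.
Distance 3: reach Grenoble.
The search is exhausted without reaching Nantes; it lies in a different component.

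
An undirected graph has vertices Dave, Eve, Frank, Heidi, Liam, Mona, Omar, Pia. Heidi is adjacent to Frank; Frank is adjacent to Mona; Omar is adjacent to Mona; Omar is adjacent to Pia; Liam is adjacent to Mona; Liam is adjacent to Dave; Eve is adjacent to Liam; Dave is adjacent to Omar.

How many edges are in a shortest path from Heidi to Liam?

3

Distance 0: Heidi.
Distance 1: Frank.
Distance 2: Mona.
Distance 3: Liam, Omar — contains Liam.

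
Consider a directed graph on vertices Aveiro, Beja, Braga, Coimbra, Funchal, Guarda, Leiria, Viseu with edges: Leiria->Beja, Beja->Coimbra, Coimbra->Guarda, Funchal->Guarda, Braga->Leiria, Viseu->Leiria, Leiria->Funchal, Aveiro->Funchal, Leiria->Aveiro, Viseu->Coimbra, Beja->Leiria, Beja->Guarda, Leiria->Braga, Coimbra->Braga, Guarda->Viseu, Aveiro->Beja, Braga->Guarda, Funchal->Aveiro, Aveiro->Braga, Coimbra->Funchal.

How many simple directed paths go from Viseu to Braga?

Viseu→Coimbra→Braga
Viseu→Coimbra→Funchal→Aveiro→Beja→Leiria→Braga
Viseu→Coimbra→Funchal→Aveiro→Braga
Viseu→Leiria→Aveiro→Beja→Coimbra→Braga
Viseu→Leiria→Aveiro→Braga
Viseu→Leiria→Beja→Coimbra→Braga
Viseu→Leiria→Beja→Coimbra→Funchal→Aveiro→Braga
Viseu→Leiria→Braga
Viseu→Leiria→Funchal→Aveiro→Beja→Coimbra→Braga
Viseu→Leiria→Funchal→Aveiro→Braga

10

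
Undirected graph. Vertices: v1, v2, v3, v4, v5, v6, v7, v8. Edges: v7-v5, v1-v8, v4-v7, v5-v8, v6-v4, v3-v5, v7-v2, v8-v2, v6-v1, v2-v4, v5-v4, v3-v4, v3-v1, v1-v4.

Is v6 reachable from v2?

Yes

Explore from v2.
Distance 1: reach v4, v7, v8.
Distance 2: reach v1, v3, v5, v6.
Found v6.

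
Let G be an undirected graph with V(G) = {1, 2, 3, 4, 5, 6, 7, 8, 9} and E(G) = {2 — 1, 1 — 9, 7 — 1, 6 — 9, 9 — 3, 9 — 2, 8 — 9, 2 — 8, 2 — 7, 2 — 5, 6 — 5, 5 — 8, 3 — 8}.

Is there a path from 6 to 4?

Explore from 6.
Distance 1: reach 5, 9.
Distance 2: reach 1, 2, 3, 8.
Distance 3: reach 7.
The search is exhausted without reaching 4; it lies in a different component.

No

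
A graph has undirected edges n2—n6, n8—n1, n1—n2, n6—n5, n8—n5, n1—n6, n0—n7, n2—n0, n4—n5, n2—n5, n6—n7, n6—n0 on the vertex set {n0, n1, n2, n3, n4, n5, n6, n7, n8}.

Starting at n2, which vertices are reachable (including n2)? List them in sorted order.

Start at n2.
Its neighbours: n0, n1, n5, n6.
Then their neighbours: n4, n7, n8.
Nothing further is reachable.

n0, n1, n2, n4, n5, n6, n7, n8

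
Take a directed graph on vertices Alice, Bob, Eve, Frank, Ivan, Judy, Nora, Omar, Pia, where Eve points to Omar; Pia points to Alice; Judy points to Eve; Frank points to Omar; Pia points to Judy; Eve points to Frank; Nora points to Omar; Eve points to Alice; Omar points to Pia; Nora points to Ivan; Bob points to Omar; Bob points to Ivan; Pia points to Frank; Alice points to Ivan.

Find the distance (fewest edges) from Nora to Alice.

3

Distance 0: Nora.
Distance 1: Ivan, Omar.
Distance 2: Pia.
Distance 3: Alice, Frank, Judy — contains Alice.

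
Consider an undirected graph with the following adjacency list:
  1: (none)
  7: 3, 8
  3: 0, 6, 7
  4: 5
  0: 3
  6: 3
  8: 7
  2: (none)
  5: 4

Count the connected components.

From 0: component {0, 3, 6, 7, 8}.
From 1: component {1}.
From 2: component {2}.
From 4: component {4, 5}.
That's 4 components.

4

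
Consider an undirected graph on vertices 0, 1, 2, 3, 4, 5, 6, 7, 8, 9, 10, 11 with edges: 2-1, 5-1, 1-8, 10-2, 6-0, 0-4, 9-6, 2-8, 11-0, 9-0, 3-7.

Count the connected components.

From 0: component {0, 4, 6, 9, 11}.
From 1: component {1, 2, 5, 8, 10}.
From 3: component {3, 7}.
That's 3 components.

3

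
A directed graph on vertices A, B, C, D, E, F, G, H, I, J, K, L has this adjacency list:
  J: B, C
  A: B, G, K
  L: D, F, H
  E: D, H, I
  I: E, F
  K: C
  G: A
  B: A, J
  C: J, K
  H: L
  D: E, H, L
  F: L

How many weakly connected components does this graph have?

2

From A: component {A, B, C, G, J, K}.
From D: component {D, E, F, H, I, L}.
That's 2 components.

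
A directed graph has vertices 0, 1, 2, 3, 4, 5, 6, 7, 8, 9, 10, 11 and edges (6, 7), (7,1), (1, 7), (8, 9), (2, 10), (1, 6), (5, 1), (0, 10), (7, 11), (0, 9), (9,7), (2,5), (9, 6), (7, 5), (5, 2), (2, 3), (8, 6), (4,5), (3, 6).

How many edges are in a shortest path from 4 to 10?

Distance 0: 4.
Distance 1: 5.
Distance 2: 1, 2.
Distance 3: 3, 6, 7, 10 — contains 10.

3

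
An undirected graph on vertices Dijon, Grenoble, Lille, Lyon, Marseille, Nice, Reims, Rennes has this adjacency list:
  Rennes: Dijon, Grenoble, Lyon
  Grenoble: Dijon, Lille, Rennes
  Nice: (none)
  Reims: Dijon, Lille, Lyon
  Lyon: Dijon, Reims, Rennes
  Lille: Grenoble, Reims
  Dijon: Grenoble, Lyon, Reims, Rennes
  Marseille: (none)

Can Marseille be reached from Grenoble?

Explore from Grenoble.
Distance 1: reach Dijon, Lille, Rennes.
Distance 2: reach Lyon, Reims.
The search is exhausted without reaching Marseille; it lies in a different component.

No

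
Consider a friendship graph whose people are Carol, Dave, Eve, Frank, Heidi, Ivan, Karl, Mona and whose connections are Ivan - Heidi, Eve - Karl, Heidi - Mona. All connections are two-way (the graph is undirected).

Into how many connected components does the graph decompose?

5

From Carol: component {Carol}.
From Dave: component {Dave}.
From Eve: component {Eve, Karl}.
From Frank: component {Frank}.
From Heidi: component {Heidi, Ivan, Mona}.
That's 5 components.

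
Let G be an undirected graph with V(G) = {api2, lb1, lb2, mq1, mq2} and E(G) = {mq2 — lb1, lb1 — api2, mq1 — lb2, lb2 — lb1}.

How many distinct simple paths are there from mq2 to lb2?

1

mq2–lb1–lb2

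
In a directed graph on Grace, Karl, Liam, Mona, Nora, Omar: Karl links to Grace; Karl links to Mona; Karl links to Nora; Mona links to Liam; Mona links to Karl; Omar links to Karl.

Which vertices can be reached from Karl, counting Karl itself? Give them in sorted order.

Start at Karl.
Its neighbours: Grace, Mona, Nora.
Then their neighbours: Liam.
Nothing further is reachable.

Grace, Karl, Liam, Mona, Nora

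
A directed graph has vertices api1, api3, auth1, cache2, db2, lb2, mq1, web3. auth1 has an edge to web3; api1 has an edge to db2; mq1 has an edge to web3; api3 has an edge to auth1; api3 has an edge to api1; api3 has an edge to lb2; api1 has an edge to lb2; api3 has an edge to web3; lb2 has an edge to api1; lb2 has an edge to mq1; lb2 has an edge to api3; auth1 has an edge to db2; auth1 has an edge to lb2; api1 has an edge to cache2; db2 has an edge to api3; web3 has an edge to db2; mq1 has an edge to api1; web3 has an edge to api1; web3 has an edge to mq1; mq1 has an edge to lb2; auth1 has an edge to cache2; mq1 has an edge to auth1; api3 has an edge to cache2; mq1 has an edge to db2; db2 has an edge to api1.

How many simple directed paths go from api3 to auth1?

6

api3→api1→lb2→mq1→auth1
api3→auth1
api3→lb2→mq1→auth1
api3→web3→api1→lb2→mq1→auth1
api3→web3→db2→api1→lb2→mq1→auth1
api3→web3→mq1→auth1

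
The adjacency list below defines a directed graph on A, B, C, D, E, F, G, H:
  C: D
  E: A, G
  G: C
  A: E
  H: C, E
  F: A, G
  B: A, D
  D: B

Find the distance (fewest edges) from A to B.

Distance 0: A.
Distance 1: E.
Distance 2: G.
Distance 3: C.
Distance 4: D.
Distance 5: B — contains B.

5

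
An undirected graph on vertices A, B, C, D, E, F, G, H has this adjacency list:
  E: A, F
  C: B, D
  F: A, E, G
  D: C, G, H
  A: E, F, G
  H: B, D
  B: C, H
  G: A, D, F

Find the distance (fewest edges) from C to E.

4

Distance 0: C.
Distance 1: B, D.
Distance 2: G, H.
Distance 3: A, F.
Distance 4: E — contains E.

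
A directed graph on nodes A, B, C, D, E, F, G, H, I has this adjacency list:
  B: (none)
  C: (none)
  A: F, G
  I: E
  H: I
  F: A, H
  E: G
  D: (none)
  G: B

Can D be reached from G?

No

Explore from G.
Distance 1: reach B.
The search from G is exhausted; no directed path reaches D.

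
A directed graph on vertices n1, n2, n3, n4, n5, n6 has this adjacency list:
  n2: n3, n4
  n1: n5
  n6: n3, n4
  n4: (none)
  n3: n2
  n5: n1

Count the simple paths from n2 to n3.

n2→n3

1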